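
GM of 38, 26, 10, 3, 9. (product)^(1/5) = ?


Product = 38 × 26 × 10 × 3 × 9 = 266760
GM = 266760^(1/5) = 12.1681

GM = 12.1681


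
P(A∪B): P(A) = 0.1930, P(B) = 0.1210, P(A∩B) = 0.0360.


P(A∪B) = 0.1930 + 0.1210 - 0.0360
= 0.3140 - 0.0360
= 0.2780

P(A∪B) = 0.2780


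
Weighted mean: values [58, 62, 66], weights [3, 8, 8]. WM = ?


Numerator = 58*3 + 62*8 + 66*8 = 1198
Denominator = 3 + 8 + 8 = 19
WM = 1198/19 = 63.0526

WM = 63.0526


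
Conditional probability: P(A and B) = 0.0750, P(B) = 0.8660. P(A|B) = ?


P(A|B) = 0.0750/0.8660 = 0.0866

P(A|B) = 0.0866


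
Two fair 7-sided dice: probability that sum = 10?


Total outcomes = 7×7 = 49
Favorable (sum = 10): 5
P = 5/49 = 0.1020

P = 0.1020


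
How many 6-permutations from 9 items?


P(9,6) = 9!/3!
= 362880/6
= 60480

P(9,6) = 60480


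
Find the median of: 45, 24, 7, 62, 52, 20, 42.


Sorted: 7, 20, 24, 42, 45, 52, 62
n = 7 (odd)
Middle value = 42

Median = 42


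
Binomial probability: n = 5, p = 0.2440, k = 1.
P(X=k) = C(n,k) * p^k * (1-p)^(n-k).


C(5,1) = 5
p^1 = 0.244000
(1-p)^4 = 0.326653
P = 5 * 0.244000 * 0.326653 = 0.3985

P(X=1) = 0.3985


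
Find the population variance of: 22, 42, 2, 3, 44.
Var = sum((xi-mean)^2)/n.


Mean = 22.6000
Squared deviations: 0.3600, 376.3600, 424.3600, 384.1600, 457.9600
Sum = 1643.2000
Variance = 1643.2000/5 = 328.6400

Variance = 328.6400


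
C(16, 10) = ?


C(16,10) = 16!/(10! × 6!)
= 20922789888000/(3628800 × 720)
= 8008

C(16,10) = 8008


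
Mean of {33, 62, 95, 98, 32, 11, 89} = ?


Sum = 33 + 62 + 95 + 98 + 32 + 11 + 89 = 420
n = 7
Mean = 420/7 = 60.0000

Mean = 60.0000


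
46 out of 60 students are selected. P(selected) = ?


P = 46/60 = 0.7667

P = 0.7667


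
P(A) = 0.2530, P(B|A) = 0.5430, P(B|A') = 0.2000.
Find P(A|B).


P(B) = P(B|A)*P(A) + P(B|A')*P(A')
= 0.5430*0.2530 + 0.2000*0.7470
= 0.137379 + 0.149400 = 0.286779
P(A|B) = 0.137379/0.286779 = 0.4790

P(A|B) = 0.4790


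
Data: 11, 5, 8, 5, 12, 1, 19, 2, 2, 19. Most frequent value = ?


Frequencies: 1:1, 2:2, 5:2, 8:1, 11:1, 12:1, 19:2
Max frequency = 2
Mode = 2, 5, 19

Mode = 2, 5, 19


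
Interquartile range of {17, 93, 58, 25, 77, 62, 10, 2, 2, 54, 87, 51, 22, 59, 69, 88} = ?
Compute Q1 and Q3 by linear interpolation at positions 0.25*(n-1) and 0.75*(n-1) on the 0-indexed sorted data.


Sorted: 2, 2, 10, 17, 22, 25, 51, 54, 58, 59, 62, 69, 77, 87, 88, 93
Q1 (25th %ile) = 20.7500
Q3 (75th %ile) = 71.0000
IQR = 71.0000 - 20.7500 = 50.2500

IQR = 50.2500


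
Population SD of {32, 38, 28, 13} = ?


Mean = 27.7500
Variance = 85.1875
SD = sqrt(85.1875) = 9.2297

SD = 9.2297


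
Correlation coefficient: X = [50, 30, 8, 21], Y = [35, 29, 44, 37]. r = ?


Mean X = 27.2500, Mean Y = 36.2500
SD X = 15.286841, SD Y = 5.356071
Cov = -50.562500
r = -50.562500/(15.286841*5.356071) = -0.6175

r = -0.6175


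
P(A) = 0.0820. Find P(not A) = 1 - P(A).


P(not A) = 1 - 0.0820 = 0.9180

P(not A) = 0.9180


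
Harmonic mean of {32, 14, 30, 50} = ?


Sum of reciprocals = 1/32 + 1/14 + 1/30 + 1/50 = 0.156012
HM = 4/0.156012 = 25.6391

HM = 25.6391


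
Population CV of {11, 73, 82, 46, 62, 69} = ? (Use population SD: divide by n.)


Mean = 57.1667
SD = 23.4052
CV = (23.4052/57.1667)*100 = 40.9421%

CV = 40.9421%


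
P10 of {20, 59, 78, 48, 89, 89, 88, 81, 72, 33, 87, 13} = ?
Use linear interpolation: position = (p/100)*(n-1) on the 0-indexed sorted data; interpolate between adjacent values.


Sorted: 13, 20, 33, 48, 59, 72, 78, 81, 87, 88, 89, 89
n = 12
Index = 10/100 * 11 = 1.1000
Lower = data[1] = 20, Upper = data[2] = 33
P10 = 20 + 0.1000*(13) = 21.3000

P10 = 21.3000


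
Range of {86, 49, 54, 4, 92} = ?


Max = 92, Min = 4
Range = 92 - 4 = 88

Range = 88


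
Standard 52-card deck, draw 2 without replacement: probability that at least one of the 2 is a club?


P(at least one) = 1 - P(none)
P(none) = (39/52) × (38/51) = 0.558824
P(at least one) = 1 - 0.558824 = 0.4412

P = 0.4412


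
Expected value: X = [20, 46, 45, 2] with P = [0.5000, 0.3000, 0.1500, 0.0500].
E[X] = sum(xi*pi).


E[X] = 20*0.5000 + 46*0.3000 + 45*0.1500 + 2*0.0500
= 10.0000 + 13.8000 + 6.7500 + 0.1000
= 30.6500

E[X] = 30.6500


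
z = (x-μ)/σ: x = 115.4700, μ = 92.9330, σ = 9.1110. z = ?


z = (115.4700 - 92.9330)/9.1110
= 22.5370/9.1110
= 2.4736

z = 2.4736


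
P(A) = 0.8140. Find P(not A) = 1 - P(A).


P(not A) = 1 - 0.8140 = 0.1860

P(not A) = 0.1860


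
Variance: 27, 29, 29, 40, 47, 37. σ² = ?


Mean = 34.8333
Squared deviations: 61.3611, 34.0278, 34.0278, 26.6944, 148.0278, 4.6944
Sum = 308.8333
Variance = 308.8333/6 = 51.4722

Variance = 51.4722


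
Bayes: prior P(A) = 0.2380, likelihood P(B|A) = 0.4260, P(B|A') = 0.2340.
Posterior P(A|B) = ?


P(B) = P(B|A)*P(A) + P(B|A')*P(A')
= 0.4260*0.2380 + 0.2340*0.7620
= 0.101388 + 0.178308 = 0.279696
P(A|B) = 0.101388/0.279696 = 0.3625

P(A|B) = 0.3625


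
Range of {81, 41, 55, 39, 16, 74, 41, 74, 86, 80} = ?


Max = 86, Min = 16
Range = 86 - 16 = 70

Range = 70


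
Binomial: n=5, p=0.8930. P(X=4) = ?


C(5,4) = 5
p^4 = 0.635925
(1-p)^1 = 0.107000
P = 5 * 0.635925 * 0.107000 = 0.3402

P(X=4) = 0.3402


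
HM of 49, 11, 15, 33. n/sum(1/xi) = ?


Sum of reciprocals = 1/49 + 1/11 + 1/15 + 1/33 = 0.208287
HM = 4/0.208287 = 19.2043

HM = 19.2043


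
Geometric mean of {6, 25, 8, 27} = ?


Product = 6 × 25 × 8 × 27 = 32400
GM = 32400^(1/4) = 13.4164

GM = 13.4164


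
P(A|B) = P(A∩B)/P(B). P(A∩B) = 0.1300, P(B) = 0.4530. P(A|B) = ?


P(A|B) = 0.1300/0.4530 = 0.2870

P(A|B) = 0.2870


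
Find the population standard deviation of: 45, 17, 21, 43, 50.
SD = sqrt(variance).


Mean = 35.2000
Variance = 181.7600
SD = sqrt(181.7600) = 13.4818

SD = 13.4818


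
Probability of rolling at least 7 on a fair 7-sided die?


Favorable outcomes (roll ≥ 7): 1
Total outcomes = 7
P = 1/7 = 0.1429

P = 0.1429


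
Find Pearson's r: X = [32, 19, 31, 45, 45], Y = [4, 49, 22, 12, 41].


Mean X = 34.4000, Mean Y = 25.6000
SD X = 9.789791, SD Y = 17.024688
Cov = -55.440000
r = -55.440000/(9.789791*17.024688) = -0.3326

r = -0.3326


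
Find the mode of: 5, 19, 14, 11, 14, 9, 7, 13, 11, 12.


Frequencies: 5:1, 7:1, 9:1, 11:2, 12:1, 13:1, 14:2, 19:1
Max frequency = 2
Mode = 11, 14

Mode = 11, 14


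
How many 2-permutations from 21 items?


P(21,2) = 21!/19!
= 51090942171709440000/121645100408832000
= 420

P(21,2) = 420


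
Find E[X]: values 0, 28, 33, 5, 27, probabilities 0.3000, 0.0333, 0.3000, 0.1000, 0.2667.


E[X] = 0*0.3000 + 28*0.0333 + 33*0.3000 + 5*0.1000 + 27*0.2667
= 0 + 0.9324 + 9.9000 + 0.5000 + 7.2009
= 18.5333

E[X] = 18.5333


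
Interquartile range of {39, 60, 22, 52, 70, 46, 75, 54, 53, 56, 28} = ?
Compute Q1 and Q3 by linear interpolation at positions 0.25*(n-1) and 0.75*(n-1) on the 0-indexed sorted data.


Sorted: 22, 28, 39, 46, 52, 53, 54, 56, 60, 70, 75
Q1 (25th %ile) = 42.5000
Q3 (75th %ile) = 58.0000
IQR = 58.0000 - 42.5000 = 15.5000

IQR = 15.5000


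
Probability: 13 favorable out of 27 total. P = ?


P = 13/27 = 0.4815

P = 0.4815


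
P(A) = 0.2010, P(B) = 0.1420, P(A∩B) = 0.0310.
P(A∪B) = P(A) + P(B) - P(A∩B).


P(A∪B) = 0.2010 + 0.1420 - 0.0310
= 0.3430 - 0.0310
= 0.3120

P(A∪B) = 0.3120


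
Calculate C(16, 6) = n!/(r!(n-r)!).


C(16,6) = 16!/(6! × 10!)
= 20922789888000/(720 × 3628800)
= 8008

C(16,6) = 8008


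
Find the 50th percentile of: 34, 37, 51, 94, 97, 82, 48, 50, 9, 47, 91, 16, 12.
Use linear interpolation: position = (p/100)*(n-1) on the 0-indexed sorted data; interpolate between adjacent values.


Sorted: 9, 12, 16, 34, 37, 47, 48, 50, 51, 82, 91, 94, 97
n = 13
Index = 50/100 * 12 = 6.0000
Lower = data[6] = 48, Upper = data[7] = 50
P50 = 48 + 0*(2) = 48.0000

P50 = 48.0000


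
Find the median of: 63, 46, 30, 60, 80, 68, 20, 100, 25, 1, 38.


Sorted: 1, 20, 25, 30, 38, 46, 60, 63, 68, 80, 100
n = 11 (odd)
Middle value = 46

Median = 46


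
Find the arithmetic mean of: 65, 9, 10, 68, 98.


Sum = 65 + 9 + 10 + 68 + 98 = 250
n = 5
Mean = 250/5 = 50.0000

Mean = 50.0000


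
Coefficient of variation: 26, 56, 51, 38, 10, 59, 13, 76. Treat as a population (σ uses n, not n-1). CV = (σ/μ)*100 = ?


Mean = 41.1250
SD = 21.9456
CV = (21.9456/41.1250)*100 = 53.3632%

CV = 53.3632%


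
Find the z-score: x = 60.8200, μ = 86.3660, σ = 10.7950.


z = (60.8200 - 86.3660)/10.7950
= -25.5460/10.7950
= -2.3665

z = -2.3665


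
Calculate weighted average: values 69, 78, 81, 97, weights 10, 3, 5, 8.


Numerator = 69*10 + 78*3 + 81*5 + 97*8 = 2105
Denominator = 10 + 3 + 5 + 8 = 26
WM = 2105/26 = 80.9615

WM = 80.9615


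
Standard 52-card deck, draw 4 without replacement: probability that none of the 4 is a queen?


P(no queens) = (48/52) × (47/51) × (46/50) × (45/49)
= 0.7187

P = 0.7187


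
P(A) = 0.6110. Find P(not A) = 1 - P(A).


P(not A) = 1 - 0.6110 = 0.3890

P(not A) = 0.3890


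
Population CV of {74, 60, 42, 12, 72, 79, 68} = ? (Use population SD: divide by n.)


Mean = 58.1429
SD = 21.9378
CV = (21.9378/58.1429)*100 = 37.7308%

CV = 37.7308%


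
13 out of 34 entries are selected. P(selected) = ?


P = 13/34 = 0.3824

P = 0.3824


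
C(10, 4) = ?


C(10,4) = 10!/(4! × 6!)
= 3628800/(24 × 720)
= 210

C(10,4) = 210


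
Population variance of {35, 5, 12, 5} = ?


Mean = 14.2500
Squared deviations: 430.5625, 85.5625, 5.0625, 85.5625
Sum = 606.7500
Variance = 606.7500/4 = 151.6875

Variance = 151.6875


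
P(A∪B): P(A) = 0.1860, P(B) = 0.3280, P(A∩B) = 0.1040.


P(A∪B) = 0.1860 + 0.3280 - 0.1040
= 0.5140 - 0.1040
= 0.4100

P(A∪B) = 0.4100


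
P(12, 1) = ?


P(12,1) = 12!/11!
= 479001600/39916800
= 12

P(12,1) = 12


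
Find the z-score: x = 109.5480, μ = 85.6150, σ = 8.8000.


z = (109.5480 - 85.6150)/8.8000
= 23.9330/8.8000
= 2.7197

z = 2.7197


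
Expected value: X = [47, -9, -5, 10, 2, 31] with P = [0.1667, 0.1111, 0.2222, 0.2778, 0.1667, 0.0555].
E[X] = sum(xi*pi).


E[X] = 47*0.1667 - 9*0.1111 - 5*0.2222 + 10*0.2778 + 2*0.1667 + 31*0.0555
= 7.8349 - 0.9999 - 1.1110 + 2.7780 + 0.3334 + 1.7205
= 10.5559

E[X] = 10.5559


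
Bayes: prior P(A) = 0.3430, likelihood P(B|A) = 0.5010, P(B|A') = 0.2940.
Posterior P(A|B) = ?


P(B) = P(B|A)*P(A) + P(B|A')*P(A')
= 0.5010*0.3430 + 0.2940*0.6570
= 0.171843 + 0.193158 = 0.365001
P(A|B) = 0.171843/0.365001 = 0.4708

P(A|B) = 0.4708


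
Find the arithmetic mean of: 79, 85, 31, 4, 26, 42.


Sum = 79 + 85 + 31 + 4 + 26 + 42 = 267
n = 6
Mean = 267/6 = 44.5000

Mean = 44.5000


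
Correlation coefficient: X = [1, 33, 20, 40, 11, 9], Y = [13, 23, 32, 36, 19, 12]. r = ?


Mean X = 19.0000, Mean Y = 22.5000
SD X = 13.699148, SD Y = 8.995369
Cov = 100.666667
r = 100.666667/(13.699148*8.995369) = 0.8169

r = 0.8169


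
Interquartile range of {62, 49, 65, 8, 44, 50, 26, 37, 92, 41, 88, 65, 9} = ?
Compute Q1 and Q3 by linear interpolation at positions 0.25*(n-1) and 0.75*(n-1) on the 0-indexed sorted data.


Sorted: 8, 9, 26, 37, 41, 44, 49, 50, 62, 65, 65, 88, 92
Q1 (25th %ile) = 37.0000
Q3 (75th %ile) = 65.0000
IQR = 65.0000 - 37.0000 = 28.0000

IQR = 28.0000


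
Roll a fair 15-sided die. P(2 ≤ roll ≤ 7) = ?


Favorable outcomes (2 ≤ roll ≤ 7): 6
Total outcomes = 15
P = 6/15 = 0.4000

P = 0.4000


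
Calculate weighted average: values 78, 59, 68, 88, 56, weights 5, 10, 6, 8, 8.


Numerator = 78*5 + 59*10 + 68*6 + 88*8 + 56*8 = 2540
Denominator = 5 + 10 + 6 + 8 + 8 = 37
WM = 2540/37 = 68.6486

WM = 68.6486


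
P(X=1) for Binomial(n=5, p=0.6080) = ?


C(5,1) = 5
p^1 = 0.608000
(1-p)^4 = 0.023613
P = 5 * 0.608000 * 0.023613 = 0.0718

P(X=1) = 0.0718


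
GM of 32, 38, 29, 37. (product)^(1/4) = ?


Product = 32 × 38 × 29 × 37 = 1304768
GM = 1304768^(1/4) = 33.7974

GM = 33.7974


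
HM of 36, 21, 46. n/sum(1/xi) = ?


Sum of reciprocals = 1/36 + 1/21 + 1/46 = 0.097136
HM = 3/0.097136 = 30.8845

HM = 30.8845


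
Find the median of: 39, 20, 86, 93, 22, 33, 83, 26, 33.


Sorted: 20, 22, 26, 33, 33, 39, 83, 86, 93
n = 9 (odd)
Middle value = 33

Median = 33


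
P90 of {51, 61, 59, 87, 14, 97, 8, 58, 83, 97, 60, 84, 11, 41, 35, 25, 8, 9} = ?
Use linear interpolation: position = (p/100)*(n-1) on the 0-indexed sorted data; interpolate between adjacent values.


Sorted: 8, 8, 9, 11, 14, 25, 35, 41, 51, 58, 59, 60, 61, 83, 84, 87, 97, 97
n = 18
Index = 90/100 * 17 = 15.3000
Lower = data[15] = 87, Upper = data[16] = 97
P90 = 87 + 0.3000*(10) = 90.0000

P90 = 90.0000


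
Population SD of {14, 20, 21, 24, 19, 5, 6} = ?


Mean = 15.5714
Variance = 48.2449
SD = sqrt(48.2449) = 6.9459

SD = 6.9459


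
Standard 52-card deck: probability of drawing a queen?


4 queens in 52 cards
P = 4/52 = 0.0769

P = 0.0769


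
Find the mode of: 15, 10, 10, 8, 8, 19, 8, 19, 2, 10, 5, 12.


Frequencies: 2:1, 5:1, 8:3, 10:3, 12:1, 15:1, 19:2
Max frequency = 3
Mode = 8, 10

Mode = 8, 10


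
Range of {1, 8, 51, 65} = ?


Max = 65, Min = 1
Range = 65 - 1 = 64

Range = 64


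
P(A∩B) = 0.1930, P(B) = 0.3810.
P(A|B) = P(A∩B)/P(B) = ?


P(A|B) = 0.1930/0.3810 = 0.5066

P(A|B) = 0.5066


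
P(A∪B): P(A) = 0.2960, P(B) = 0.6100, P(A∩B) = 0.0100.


P(A∪B) = 0.2960 + 0.6100 - 0.0100
= 0.9060 - 0.0100
= 0.8960

P(A∪B) = 0.8960


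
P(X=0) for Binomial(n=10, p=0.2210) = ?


C(10,0) = 1
p^0 = 1.000000
(1-p)^10 = 0.082295
P = 1 * 1.000000 * 0.082295 = 0.0823

P(X=0) = 0.0823


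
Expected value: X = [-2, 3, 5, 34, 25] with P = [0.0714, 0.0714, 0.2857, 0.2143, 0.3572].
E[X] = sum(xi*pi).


E[X] = -2*0.0714 + 3*0.0714 + 5*0.2857 + 34*0.2143 + 25*0.3572
= -0.1428 + 0.2142 + 1.4285 + 7.2862 + 8.9300
= 17.7161

E[X] = 17.7161


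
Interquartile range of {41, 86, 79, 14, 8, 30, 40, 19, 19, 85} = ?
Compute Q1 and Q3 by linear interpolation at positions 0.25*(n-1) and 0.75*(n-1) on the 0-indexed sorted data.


Sorted: 8, 14, 19, 19, 30, 40, 41, 79, 85, 86
Q1 (25th %ile) = 19.0000
Q3 (75th %ile) = 69.5000
IQR = 69.5000 - 19.0000 = 50.5000

IQR = 50.5000


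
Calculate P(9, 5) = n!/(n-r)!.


P(9,5) = 9!/4!
= 362880/24
= 15120

P(9,5) = 15120


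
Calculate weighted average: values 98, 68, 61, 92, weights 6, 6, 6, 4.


Numerator = 98*6 + 68*6 + 61*6 + 92*4 = 1730
Denominator = 6 + 6 + 6 + 4 = 22
WM = 1730/22 = 78.6364

WM = 78.6364


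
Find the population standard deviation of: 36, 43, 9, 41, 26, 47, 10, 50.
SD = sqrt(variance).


Mean = 32.7500
Variance = 226.4375
SD = sqrt(226.4375) = 15.0478

SD = 15.0478


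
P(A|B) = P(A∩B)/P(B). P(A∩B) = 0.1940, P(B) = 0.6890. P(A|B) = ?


P(A|B) = 0.1940/0.6890 = 0.2816

P(A|B) = 0.2816


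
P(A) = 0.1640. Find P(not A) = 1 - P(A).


P(not A) = 1 - 0.1640 = 0.8360

P(not A) = 0.8360


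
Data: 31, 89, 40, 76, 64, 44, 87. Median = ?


Sorted: 31, 40, 44, 64, 76, 87, 89
n = 7 (odd)
Middle value = 64

Median = 64


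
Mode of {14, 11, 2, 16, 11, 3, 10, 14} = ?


Frequencies: 2:1, 3:1, 10:1, 11:2, 14:2, 16:1
Max frequency = 2
Mode = 11, 14

Mode = 11, 14


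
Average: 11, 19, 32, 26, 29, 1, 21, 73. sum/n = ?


Sum = 11 + 19 + 32 + 26 + 29 + 1 + 21 + 73 = 212
n = 8
Mean = 212/8 = 26.5000

Mean = 26.5000


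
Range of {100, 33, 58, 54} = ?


Max = 100, Min = 33
Range = 100 - 33 = 67

Range = 67


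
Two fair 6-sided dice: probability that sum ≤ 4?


Total outcomes = 6×6 = 36
Favorable (sum ≤ 4): 6
P = 6/36 = 0.1667

P = 0.1667


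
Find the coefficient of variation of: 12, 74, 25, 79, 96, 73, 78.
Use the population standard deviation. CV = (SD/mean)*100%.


Mean = 62.4286
SD = 28.8685
CV = (28.8685/62.4286)*100 = 46.2424%

CV = 46.2424%


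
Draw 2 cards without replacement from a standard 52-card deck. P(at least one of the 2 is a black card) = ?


P(at least one) = 1 - P(none)
P(none) = (26/52) × (25/51) = 0.245098
P(at least one) = 1 - 0.245098 = 0.7549

P = 0.7549


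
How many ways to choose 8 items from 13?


C(13,8) = 13!/(8! × 5!)
= 6227020800/(40320 × 120)
= 1287

C(13,8) = 1287


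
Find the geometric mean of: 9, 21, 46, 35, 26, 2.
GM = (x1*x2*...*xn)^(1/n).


Product = 9 × 21 × 46 × 35 × 26 × 2 = 15823080
GM = 15823080^(1/6) = 15.8446

GM = 15.8446


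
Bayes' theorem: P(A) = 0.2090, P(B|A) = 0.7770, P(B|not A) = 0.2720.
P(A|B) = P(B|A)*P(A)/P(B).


P(B) = P(B|A)*P(A) + P(B|A')*P(A')
= 0.7770*0.2090 + 0.2720*0.7910
= 0.162393 + 0.215152 = 0.377545
P(A|B) = 0.162393/0.377545 = 0.4301

P(A|B) = 0.4301


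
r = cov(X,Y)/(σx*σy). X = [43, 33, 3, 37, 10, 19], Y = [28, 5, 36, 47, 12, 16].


Mean X = 24.1667, Mean Y = 24.0000
SD X = 14.564988, SD Y = 14.479871
Cov = 26.666667
r = 26.666667/(14.564988*14.479871) = 0.1264

r = 0.1264


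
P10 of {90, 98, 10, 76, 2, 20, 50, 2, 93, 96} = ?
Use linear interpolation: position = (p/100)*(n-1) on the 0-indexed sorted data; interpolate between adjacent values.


Sorted: 2, 2, 10, 20, 50, 76, 90, 93, 96, 98
n = 10
Index = 10/100 * 9 = 0.9000
Lower = data[0] = 2, Upper = data[1] = 2
P10 = 2 + 0.9000*(0) = 2.0000

P10 = 2.0000


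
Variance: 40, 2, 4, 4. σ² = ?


Mean = 12.5000
Squared deviations: 756.2500, 110.2500, 72.2500, 72.2500
Sum = 1011.0000
Variance = 1011.0000/4 = 252.7500

Variance = 252.7500


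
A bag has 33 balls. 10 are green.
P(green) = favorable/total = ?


P = 10/33 = 0.3030

P = 0.3030


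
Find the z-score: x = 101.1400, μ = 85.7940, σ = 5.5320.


z = (101.1400 - 85.7940)/5.5320
= 15.3460/5.5320
= 2.7740

z = 2.7740


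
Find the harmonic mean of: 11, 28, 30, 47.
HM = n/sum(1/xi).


Sum of reciprocals = 1/11 + 1/28 + 1/30 + 1/47 = 0.181233
HM = 4/0.181233 = 22.0710

HM = 22.0710


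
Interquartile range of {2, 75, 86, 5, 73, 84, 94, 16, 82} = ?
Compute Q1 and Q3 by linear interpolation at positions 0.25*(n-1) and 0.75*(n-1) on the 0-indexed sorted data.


Sorted: 2, 5, 16, 73, 75, 82, 84, 86, 94
Q1 (25th %ile) = 16.0000
Q3 (75th %ile) = 84.0000
IQR = 84.0000 - 16.0000 = 68.0000

IQR = 68.0000


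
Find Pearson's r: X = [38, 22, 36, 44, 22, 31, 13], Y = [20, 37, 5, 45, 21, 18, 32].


Mean X = 29.4286, Mean Y = 25.4286
SD X = 10.083326, SD Y = 12.431034
Cov = -9.755102
r = -9.755102/(10.083326*12.431034) = -0.0778

r = -0.0778


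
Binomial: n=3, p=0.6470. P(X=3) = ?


C(3,3) = 1
p^3 = 0.270840
(1-p)^0 = 1.000000
P = 1 * 0.270840 * 1.000000 = 0.2708

P(X=3) = 0.2708


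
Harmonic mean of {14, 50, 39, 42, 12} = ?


Sum of reciprocals = 1/14 + 1/50 + 1/39 + 1/42 + 1/12 = 0.224212
HM = 5/0.224212 = 22.3003

HM = 22.3003


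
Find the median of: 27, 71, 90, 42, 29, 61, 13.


Sorted: 13, 27, 29, 42, 61, 71, 90
n = 7 (odd)
Middle value = 42

Median = 42


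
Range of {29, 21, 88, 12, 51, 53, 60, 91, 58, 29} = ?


Max = 91, Min = 12
Range = 91 - 12 = 79

Range = 79


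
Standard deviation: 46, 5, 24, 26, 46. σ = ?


Mean = 29.4000
Variance = 237.4400
SD = sqrt(237.4400) = 15.4091

SD = 15.4091


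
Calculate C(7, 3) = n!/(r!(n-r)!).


C(7,3) = 7!/(3! × 4!)
= 5040/(6 × 24)
= 35

C(7,3) = 35


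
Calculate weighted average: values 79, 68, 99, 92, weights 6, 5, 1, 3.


Numerator = 79*6 + 68*5 + 99*1 + 92*3 = 1189
Denominator = 6 + 5 + 1 + 3 = 15
WM = 1189/15 = 79.2667

WM = 79.2667


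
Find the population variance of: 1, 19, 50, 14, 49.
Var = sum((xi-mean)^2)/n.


Mean = 26.6000
Squared deviations: 655.3600, 57.7600, 547.5600, 158.7600, 501.7600
Sum = 1921.2000
Variance = 1921.2000/5 = 384.2400

Variance = 384.2400


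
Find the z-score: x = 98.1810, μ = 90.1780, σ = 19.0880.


z = (98.1810 - 90.1780)/19.0880
= 8.0030/19.0880
= 0.4193

z = 0.4193


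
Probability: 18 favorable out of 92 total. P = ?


P = 18/92 = 0.1957

P = 0.1957


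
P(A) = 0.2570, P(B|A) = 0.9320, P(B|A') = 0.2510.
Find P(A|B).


P(B) = P(B|A)*P(A) + P(B|A')*P(A')
= 0.9320*0.2570 + 0.2510*0.7430
= 0.239524 + 0.186493 = 0.426017
P(A|B) = 0.239524/0.426017 = 0.5622

P(A|B) = 0.5622


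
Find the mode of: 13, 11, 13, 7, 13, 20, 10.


Frequencies: 7:1, 10:1, 11:1, 13:3, 20:1
Max frequency = 3
Mode = 13

Mode = 13


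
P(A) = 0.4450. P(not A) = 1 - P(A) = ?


P(not A) = 1 - 0.4450 = 0.5550

P(not A) = 0.5550


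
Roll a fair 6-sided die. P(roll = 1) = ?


Favorable outcomes (roll = 1): 1
Total outcomes = 6
P = 1/6 = 0.1667

P = 0.1667


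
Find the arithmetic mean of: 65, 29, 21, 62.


Sum = 65 + 29 + 21 + 62 = 177
n = 4
Mean = 177/4 = 44.2500

Mean = 44.2500


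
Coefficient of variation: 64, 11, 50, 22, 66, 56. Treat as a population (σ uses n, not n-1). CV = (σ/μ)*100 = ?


Mean = 44.8333
SD = 20.9477
CV = (20.9477/44.8333)*100 = 46.7235%

CV = 46.7235%


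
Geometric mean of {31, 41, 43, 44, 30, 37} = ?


Product = 31 × 41 × 43 × 44 × 30 × 37 = 2669252520
GM = 2669252520^(1/6) = 37.2447

GM = 37.2447


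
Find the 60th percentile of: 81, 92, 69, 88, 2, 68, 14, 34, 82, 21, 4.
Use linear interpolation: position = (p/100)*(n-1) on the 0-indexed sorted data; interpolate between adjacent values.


Sorted: 2, 4, 14, 21, 34, 68, 69, 81, 82, 88, 92
n = 11
Index = 60/100 * 10 = 6.0000
Lower = data[6] = 69, Upper = data[7] = 81
P60 = 69 + 0*(12) = 69.0000

P60 = 69.0000


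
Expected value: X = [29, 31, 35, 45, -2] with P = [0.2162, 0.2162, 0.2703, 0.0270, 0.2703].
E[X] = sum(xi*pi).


E[X] = 29*0.2162 + 31*0.2162 + 35*0.2703 + 45*0.0270 - 2*0.2703
= 6.2698 + 6.7022 + 9.4605 + 1.2150 - 0.5406
= 23.1069

E[X] = 23.1069


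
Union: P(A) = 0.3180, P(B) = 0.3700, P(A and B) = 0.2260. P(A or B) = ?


P(A∪B) = 0.3180 + 0.3700 - 0.2260
= 0.6880 - 0.2260
= 0.4620

P(A∪B) = 0.4620


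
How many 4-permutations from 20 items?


P(20,4) = 20!/16!
= 2432902008176640000/20922789888000
= 116280

P(20,4) = 116280


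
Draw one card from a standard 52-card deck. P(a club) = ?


13 clubs in 52 cards
P = 13/52 = 0.2500

P = 0.2500


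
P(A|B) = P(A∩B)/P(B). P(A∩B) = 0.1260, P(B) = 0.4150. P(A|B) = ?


P(A|B) = 0.1260/0.4150 = 0.3036

P(A|B) = 0.3036


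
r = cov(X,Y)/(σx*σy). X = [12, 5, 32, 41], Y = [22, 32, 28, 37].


Mean X = 22.5000, Mean Y = 29.7500
SD X = 14.568802, SD Y = 5.494315
Cov = 39.875000
r = 39.875000/(14.568802*5.494315) = 0.4982

r = 0.4982


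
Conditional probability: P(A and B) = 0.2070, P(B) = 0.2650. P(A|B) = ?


P(A|B) = 0.2070/0.2650 = 0.7811

P(A|B) = 0.7811


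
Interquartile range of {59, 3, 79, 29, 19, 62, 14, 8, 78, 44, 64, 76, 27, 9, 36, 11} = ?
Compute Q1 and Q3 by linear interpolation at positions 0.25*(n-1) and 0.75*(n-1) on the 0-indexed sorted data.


Sorted: 3, 8, 9, 11, 14, 19, 27, 29, 36, 44, 59, 62, 64, 76, 78, 79
Q1 (25th %ile) = 13.2500
Q3 (75th %ile) = 62.5000
IQR = 62.5000 - 13.2500 = 49.2500

IQR = 49.2500


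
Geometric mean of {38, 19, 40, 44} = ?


Product = 38 × 19 × 40 × 44 = 1270720
GM = 1270720^(1/4) = 33.5747

GM = 33.5747


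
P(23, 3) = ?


P(23,3) = 23!/20!
= 25852016738884976640000/2432902008176640000
= 10626

P(23,3) = 10626


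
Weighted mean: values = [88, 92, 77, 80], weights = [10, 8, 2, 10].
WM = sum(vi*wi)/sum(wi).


Numerator = 88*10 + 92*8 + 77*2 + 80*10 = 2570
Denominator = 10 + 8 + 2 + 10 = 30
WM = 2570/30 = 85.6667

WM = 85.6667


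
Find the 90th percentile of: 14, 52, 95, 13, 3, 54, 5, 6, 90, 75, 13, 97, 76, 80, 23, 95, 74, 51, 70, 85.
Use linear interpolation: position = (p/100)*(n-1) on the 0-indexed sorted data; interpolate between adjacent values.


Sorted: 3, 5, 6, 13, 13, 14, 23, 51, 52, 54, 70, 74, 75, 76, 80, 85, 90, 95, 95, 97
n = 20
Index = 90/100 * 19 = 17.1000
Lower = data[17] = 95, Upper = data[18] = 95
P90 = 95 + 0.1000*(0) = 95.0000

P90 = 95.0000


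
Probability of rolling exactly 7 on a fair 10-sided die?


Favorable outcomes (roll = 7): 1
Total outcomes = 10
P = 1/10 = 0.1000

P = 0.1000


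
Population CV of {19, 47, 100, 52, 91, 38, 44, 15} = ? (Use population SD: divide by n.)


Mean = 50.7500
SD = 28.6258
CV = (28.6258/50.7500)*100 = 56.4056%

CV = 56.4056%


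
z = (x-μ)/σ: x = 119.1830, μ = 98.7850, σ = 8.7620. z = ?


z = (119.1830 - 98.7850)/8.7620
= 20.3980/8.7620
= 2.3280

z = 2.3280


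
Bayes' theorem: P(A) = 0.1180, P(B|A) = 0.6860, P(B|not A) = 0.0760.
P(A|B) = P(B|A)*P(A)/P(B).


P(B) = P(B|A)*P(A) + P(B|A')*P(A')
= 0.6860*0.1180 + 0.0760*0.8820
= 0.080948 + 0.067032 = 0.147980
P(A|B) = 0.080948/0.147980 = 0.5470

P(A|B) = 0.5470


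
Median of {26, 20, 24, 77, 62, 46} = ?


Sorted: 20, 24, 26, 46, 62, 77
n = 6 (even)
Middle values: 26 and 46
Median = (26+46)/2 = 36.0000

Median = 36.0000


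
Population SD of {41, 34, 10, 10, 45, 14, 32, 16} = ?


Mean = 25.2500
Variance = 179.6875
SD = sqrt(179.6875) = 13.4048

SD = 13.4048


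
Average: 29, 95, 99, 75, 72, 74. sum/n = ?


Sum = 29 + 95 + 99 + 75 + 72 + 74 = 444
n = 6
Mean = 444/6 = 74.0000

Mean = 74.0000


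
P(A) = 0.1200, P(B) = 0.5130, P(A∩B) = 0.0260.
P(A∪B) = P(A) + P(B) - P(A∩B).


P(A∪B) = 0.1200 + 0.5130 - 0.0260
= 0.6330 - 0.0260
= 0.6070

P(A∪B) = 0.6070


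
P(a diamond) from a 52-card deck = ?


13 diamonds in 52 cards
P = 13/52 = 0.2500

P = 0.2500


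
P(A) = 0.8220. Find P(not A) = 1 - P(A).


P(not A) = 1 - 0.8220 = 0.1780

P(not A) = 0.1780


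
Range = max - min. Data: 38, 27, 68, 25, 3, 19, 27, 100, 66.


Max = 100, Min = 3
Range = 100 - 3 = 97

Range = 97


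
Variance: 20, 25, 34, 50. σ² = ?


Mean = 32.2500
Squared deviations: 150.0625, 52.5625, 3.0625, 315.0625
Sum = 520.7500
Variance = 520.7500/4 = 130.1875

Variance = 130.1875


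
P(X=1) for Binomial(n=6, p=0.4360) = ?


C(6,1) = 6
p^1 = 0.436000
(1-p)^5 = 0.057068
P = 6 * 0.436000 * 0.057068 = 0.1493

P(X=1) = 0.1493


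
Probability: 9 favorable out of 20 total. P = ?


P = 9/20 = 0.4500

P = 0.4500


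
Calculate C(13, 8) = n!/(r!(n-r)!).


C(13,8) = 13!/(8! × 5!)
= 6227020800/(40320 × 120)
= 1287

C(13,8) = 1287


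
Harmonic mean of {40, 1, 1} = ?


Sum of reciprocals = 1/40 + 1/1 + 1/1 = 2.025000
HM = 3/2.025000 = 1.4815

HM = 1.4815


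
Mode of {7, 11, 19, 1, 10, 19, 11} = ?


Frequencies: 1:1, 7:1, 10:1, 11:2, 19:2
Max frequency = 2
Mode = 11, 19

Mode = 11, 19


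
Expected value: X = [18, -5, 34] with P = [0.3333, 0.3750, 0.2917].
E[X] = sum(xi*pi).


E[X] = 18*0.3333 - 5*0.3750 + 34*0.2917
= 5.9994 - 1.8750 + 9.9178
= 14.0422

E[X] = 14.0422


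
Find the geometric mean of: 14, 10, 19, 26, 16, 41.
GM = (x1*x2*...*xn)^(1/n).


Product = 14 × 10 × 19 × 26 × 16 × 41 = 45368960
GM = 45368960^(1/6) = 18.8854

GM = 18.8854


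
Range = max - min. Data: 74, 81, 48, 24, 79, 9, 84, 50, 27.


Max = 84, Min = 9
Range = 84 - 9 = 75

Range = 75


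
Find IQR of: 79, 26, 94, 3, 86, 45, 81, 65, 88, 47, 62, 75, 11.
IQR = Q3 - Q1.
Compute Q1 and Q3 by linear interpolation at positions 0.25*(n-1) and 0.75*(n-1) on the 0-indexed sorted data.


Sorted: 3, 11, 26, 45, 47, 62, 65, 75, 79, 81, 86, 88, 94
Q1 (25th %ile) = 45.0000
Q3 (75th %ile) = 81.0000
IQR = 81.0000 - 45.0000 = 36.0000

IQR = 36.0000


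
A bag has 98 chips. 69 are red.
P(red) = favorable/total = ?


P = 69/98 = 0.7041

P = 0.7041


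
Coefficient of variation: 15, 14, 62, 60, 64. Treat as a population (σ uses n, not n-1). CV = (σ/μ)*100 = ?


Mean = 43.0000
SD = 23.3067
CV = (23.3067/43.0000)*100 = 54.2015%

CV = 54.2015%


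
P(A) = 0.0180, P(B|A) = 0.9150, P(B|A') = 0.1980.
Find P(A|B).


P(B) = P(B|A)*P(A) + P(B|A')*P(A')
= 0.9150*0.0180 + 0.1980*0.9820
= 0.016470 + 0.194436 = 0.210906
P(A|B) = 0.016470/0.210906 = 0.0781

P(A|B) = 0.0781


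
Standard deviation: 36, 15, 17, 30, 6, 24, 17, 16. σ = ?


Mean = 20.1250
Variance = 78.3594
SD = sqrt(78.3594) = 8.8521

SD = 8.8521


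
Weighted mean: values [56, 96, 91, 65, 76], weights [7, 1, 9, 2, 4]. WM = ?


Numerator = 56*7 + 96*1 + 91*9 + 65*2 + 76*4 = 1741
Denominator = 7 + 1 + 9 + 2 + 4 = 23
WM = 1741/23 = 75.6957

WM = 75.6957


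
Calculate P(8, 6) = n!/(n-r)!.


P(8,6) = 8!/2!
= 40320/2
= 20160

P(8,6) = 20160


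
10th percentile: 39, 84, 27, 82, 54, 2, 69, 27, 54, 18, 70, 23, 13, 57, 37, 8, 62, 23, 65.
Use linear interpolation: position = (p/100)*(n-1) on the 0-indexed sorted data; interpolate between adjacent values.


Sorted: 2, 8, 13, 18, 23, 23, 27, 27, 37, 39, 54, 54, 57, 62, 65, 69, 70, 82, 84
n = 19
Index = 10/100 * 18 = 1.8000
Lower = data[1] = 8, Upper = data[2] = 13
P10 = 8 + 0.8000*(5) = 12.0000

P10 = 12.0000


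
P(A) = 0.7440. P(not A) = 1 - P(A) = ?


P(not A) = 1 - 0.7440 = 0.2560

P(not A) = 0.2560


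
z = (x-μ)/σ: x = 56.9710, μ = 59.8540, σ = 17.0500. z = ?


z = (56.9710 - 59.8540)/17.0500
= -2.8830/17.0500
= -0.1691

z = -0.1691


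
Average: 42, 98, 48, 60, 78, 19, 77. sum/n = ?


Sum = 42 + 98 + 48 + 60 + 78 + 19 + 77 = 422
n = 7
Mean = 422/7 = 60.2857

Mean = 60.2857


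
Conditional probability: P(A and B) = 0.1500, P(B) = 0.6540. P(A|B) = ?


P(A|B) = 0.1500/0.6540 = 0.2294

P(A|B) = 0.2294


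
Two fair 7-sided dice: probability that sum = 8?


Total outcomes = 7×7 = 49
Favorable (sum = 8): 7
P = 7/49 = 0.1429

P = 0.1429


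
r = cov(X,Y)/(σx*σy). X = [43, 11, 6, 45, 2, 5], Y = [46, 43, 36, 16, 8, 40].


Mean X = 18.6667, Mean Y = 31.5000
SD X = 18.116904, SD Y = 14.303263
Cov = 12.500000
r = 12.500000/(18.116904*14.303263) = 0.0482

r = 0.0482


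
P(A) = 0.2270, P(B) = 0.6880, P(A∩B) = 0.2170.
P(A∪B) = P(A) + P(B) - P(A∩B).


P(A∪B) = 0.2270 + 0.6880 - 0.2170
= 0.9150 - 0.2170
= 0.6980

P(A∪B) = 0.6980


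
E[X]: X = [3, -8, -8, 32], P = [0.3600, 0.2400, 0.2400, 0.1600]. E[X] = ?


E[X] = 3*0.3600 - 8*0.2400 - 8*0.2400 + 32*0.1600
= 1.0800 - 1.9200 - 1.9200 + 5.1200
= 2.3600

E[X] = 2.3600


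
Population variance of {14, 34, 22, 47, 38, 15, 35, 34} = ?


Mean = 29.8750
Squared deviations: 252.0156, 17.0156, 62.0156, 293.2656, 66.0156, 221.2656, 26.2656, 17.0156
Sum = 954.8750
Variance = 954.8750/8 = 119.3594

Variance = 119.3594


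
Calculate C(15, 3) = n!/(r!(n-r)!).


C(15,3) = 15!/(3! × 12!)
= 1307674368000/(6 × 479001600)
= 455

C(15,3) = 455


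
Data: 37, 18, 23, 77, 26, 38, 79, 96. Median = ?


Sorted: 18, 23, 26, 37, 38, 77, 79, 96
n = 8 (even)
Middle values: 37 and 38
Median = (37+38)/2 = 37.5000

Median = 37.5000


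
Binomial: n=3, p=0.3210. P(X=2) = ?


C(3,2) = 3
p^2 = 0.103041
(1-p)^1 = 0.679000
P = 3 * 0.103041 * 0.679000 = 0.2099

P(X=2) = 0.2099


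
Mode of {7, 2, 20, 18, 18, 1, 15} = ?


Frequencies: 1:1, 2:1, 7:1, 15:1, 18:2, 20:1
Max frequency = 2
Mode = 18

Mode = 18


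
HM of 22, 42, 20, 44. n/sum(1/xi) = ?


Sum of reciprocals = 1/22 + 1/42 + 1/20 + 1/44 = 0.141991
HM = 4/0.141991 = 28.1707

HM = 28.1707


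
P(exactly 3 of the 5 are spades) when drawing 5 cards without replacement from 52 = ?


Hypergeometric: P(X=3) = C(13,3)·C(39,2) / C(52,5)
= 286 × 741 / 2598960
= 211926/2598960 = 0.0815

P = 0.0815


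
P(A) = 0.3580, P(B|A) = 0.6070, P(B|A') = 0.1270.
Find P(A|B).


P(B) = P(B|A)*P(A) + P(B|A')*P(A')
= 0.6070*0.3580 + 0.1270*0.6420
= 0.217306 + 0.081534 = 0.298840
P(A|B) = 0.217306/0.298840 = 0.7272

P(A|B) = 0.7272


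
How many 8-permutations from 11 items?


P(11,8) = 11!/3!
= 39916800/6
= 6652800

P(11,8) = 6652800


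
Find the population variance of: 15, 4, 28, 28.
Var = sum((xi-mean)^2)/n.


Mean = 18.7500
Squared deviations: 14.0625, 217.5625, 85.5625, 85.5625
Sum = 402.7500
Variance = 402.7500/4 = 100.6875

Variance = 100.6875


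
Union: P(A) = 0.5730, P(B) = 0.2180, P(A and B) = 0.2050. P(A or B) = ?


P(A∪B) = 0.5730 + 0.2180 - 0.2050
= 0.7910 - 0.2050
= 0.5860

P(A∪B) = 0.5860


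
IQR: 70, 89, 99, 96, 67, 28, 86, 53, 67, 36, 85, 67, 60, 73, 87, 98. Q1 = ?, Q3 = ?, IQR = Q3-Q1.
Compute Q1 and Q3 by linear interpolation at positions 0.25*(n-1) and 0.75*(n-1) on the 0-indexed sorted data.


Sorted: 28, 36, 53, 60, 67, 67, 67, 70, 73, 85, 86, 87, 89, 96, 98, 99
Q1 (25th %ile) = 65.2500
Q3 (75th %ile) = 87.5000
IQR = 87.5000 - 65.2500 = 22.2500

IQR = 22.2500


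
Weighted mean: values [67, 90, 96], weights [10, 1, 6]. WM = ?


Numerator = 67*10 + 90*1 + 96*6 = 1336
Denominator = 10 + 1 + 6 = 17
WM = 1336/17 = 78.5882

WM = 78.5882


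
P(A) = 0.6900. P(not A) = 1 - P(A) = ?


P(not A) = 1 - 0.6900 = 0.3100

P(not A) = 0.3100


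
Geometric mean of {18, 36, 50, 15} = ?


Product = 18 × 36 × 50 × 15 = 486000
GM = 486000^(1/4) = 26.4034

GM = 26.4034


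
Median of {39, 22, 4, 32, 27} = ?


Sorted: 4, 22, 27, 32, 39
n = 5 (odd)
Middle value = 27

Median = 27


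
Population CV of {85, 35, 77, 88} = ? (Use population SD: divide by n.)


Mean = 71.2500
SD = 21.3117
CV = (21.3117/71.2500)*100 = 29.9111%

CV = 29.9111%


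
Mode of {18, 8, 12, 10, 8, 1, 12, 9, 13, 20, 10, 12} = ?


Frequencies: 1:1, 8:2, 9:1, 10:2, 12:3, 13:1, 18:1, 20:1
Max frequency = 3
Mode = 12

Mode = 12


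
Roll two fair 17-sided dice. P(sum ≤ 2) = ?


Total outcomes = 17×17 = 289
Favorable (sum ≤ 2): 1
P = 1/289 = 0.0035

P = 0.0035


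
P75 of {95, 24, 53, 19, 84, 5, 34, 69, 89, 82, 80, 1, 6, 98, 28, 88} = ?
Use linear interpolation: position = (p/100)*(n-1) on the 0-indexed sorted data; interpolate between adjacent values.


Sorted: 1, 5, 6, 19, 24, 28, 34, 53, 69, 80, 82, 84, 88, 89, 95, 98
n = 16
Index = 75/100 * 15 = 11.2500
Lower = data[11] = 84, Upper = data[12] = 88
P75 = 84 + 0.2500*(4) = 85.0000

P75 = 85.0000


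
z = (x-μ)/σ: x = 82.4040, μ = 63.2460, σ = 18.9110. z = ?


z = (82.4040 - 63.2460)/18.9110
= 19.1580/18.9110
= 1.0131

z = 1.0131


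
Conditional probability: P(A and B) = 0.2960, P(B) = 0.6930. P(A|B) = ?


P(A|B) = 0.2960/0.6930 = 0.4271

P(A|B) = 0.4271


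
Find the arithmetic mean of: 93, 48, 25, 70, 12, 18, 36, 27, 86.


Sum = 93 + 48 + 25 + 70 + 12 + 18 + 36 + 27 + 86 = 415
n = 9
Mean = 415/9 = 46.1111

Mean = 46.1111


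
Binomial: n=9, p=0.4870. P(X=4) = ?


C(9,4) = 126
p^4 = 0.056249
(1-p)^5 = 0.035529
P = 126 * 0.056249 * 0.035529 = 0.2518

P(X=4) = 0.2518


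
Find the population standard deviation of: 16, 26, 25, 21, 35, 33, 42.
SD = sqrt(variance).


Mean = 28.2857
Variance = 67.9184
SD = sqrt(67.9184) = 8.2413

SD = 8.2413


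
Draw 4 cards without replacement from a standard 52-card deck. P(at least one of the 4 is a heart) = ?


P(at least one) = 1 - P(none)
P(none) = (39/52) × (38/51) × (37/50) × (36/49) = 0.303818
P(at least one) = 1 - 0.303818 = 0.6962

P = 0.6962


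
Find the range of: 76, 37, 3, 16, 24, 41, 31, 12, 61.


Max = 76, Min = 3
Range = 76 - 3 = 73

Range = 73


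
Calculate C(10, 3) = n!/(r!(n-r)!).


C(10,3) = 10!/(3! × 7!)
= 3628800/(6 × 5040)
= 120

C(10,3) = 120


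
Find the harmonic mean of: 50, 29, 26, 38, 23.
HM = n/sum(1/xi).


Sum of reciprocals = 1/50 + 1/29 + 1/26 + 1/38 + 1/23 = 0.162738
HM = 5/0.162738 = 30.7242

HM = 30.7242


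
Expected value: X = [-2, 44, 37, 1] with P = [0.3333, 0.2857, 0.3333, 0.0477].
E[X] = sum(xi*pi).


E[X] = -2*0.3333 + 44*0.2857 + 37*0.3333 + 1*0.0477
= -0.6666 + 12.5708 + 12.3321 + 0.0477
= 24.2840

E[X] = 24.2840


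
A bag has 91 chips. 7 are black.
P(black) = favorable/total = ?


P = 7/91 = 0.0769

P = 0.0769


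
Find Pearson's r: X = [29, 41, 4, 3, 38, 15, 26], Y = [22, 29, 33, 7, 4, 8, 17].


Mean X = 22.2857, Mean Y = 17.1429
SD X = 14.219848, SD Y = 10.521116
Cov = 2.816327
r = 2.816327/(14.219848*10.521116) = 0.0188

r = 0.0188


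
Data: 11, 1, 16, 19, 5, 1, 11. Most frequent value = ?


Frequencies: 1:2, 5:1, 11:2, 16:1, 19:1
Max frequency = 2
Mode = 1, 11

Mode = 1, 11


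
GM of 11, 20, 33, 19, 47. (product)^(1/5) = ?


Product = 11 × 20 × 33 × 19 × 47 = 6483180
GM = 6483180^(1/5) = 23.0334

GM = 23.0334


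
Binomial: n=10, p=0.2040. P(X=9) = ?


C(10,9) = 10
p^9 = 6.118874e-07
(1-p)^1 = 0.796000
P = 10 * 6.118874e-07 * 0.796000 = 4.8706e-06

P(X=9) = 4.8706e-06


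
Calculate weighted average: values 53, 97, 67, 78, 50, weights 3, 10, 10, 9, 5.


Numerator = 53*3 + 97*10 + 67*10 + 78*9 + 50*5 = 2751
Denominator = 3 + 10 + 10 + 9 + 5 = 37
WM = 2751/37 = 74.3514

WM = 74.3514


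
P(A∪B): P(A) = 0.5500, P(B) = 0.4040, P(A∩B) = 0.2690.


P(A∪B) = 0.5500 + 0.4040 - 0.2690
= 0.9540 - 0.2690
= 0.6850

P(A∪B) = 0.6850


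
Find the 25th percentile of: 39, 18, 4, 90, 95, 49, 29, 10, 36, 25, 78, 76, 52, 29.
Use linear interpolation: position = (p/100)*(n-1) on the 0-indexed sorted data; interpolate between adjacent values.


Sorted: 4, 10, 18, 25, 29, 29, 36, 39, 49, 52, 76, 78, 90, 95
n = 14
Index = 25/100 * 13 = 3.2500
Lower = data[3] = 25, Upper = data[4] = 29
P25 = 25 + 0.2500*(4) = 26.0000

P25 = 26.0000


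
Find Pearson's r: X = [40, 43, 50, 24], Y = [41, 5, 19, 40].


Mean X = 39.2500, Mean Y = 26.2500
SD X = 9.522998, SD Y = 15.089317
Cov = -89.062500
r = -89.062500/(9.522998*15.089317) = -0.6198

r = -0.6198


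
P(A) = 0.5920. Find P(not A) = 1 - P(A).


P(not A) = 1 - 0.5920 = 0.4080

P(not A) = 0.4080


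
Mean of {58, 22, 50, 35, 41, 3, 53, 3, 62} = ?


Sum = 58 + 22 + 50 + 35 + 41 + 3 + 53 + 3 + 62 = 327
n = 9
Mean = 327/9 = 36.3333

Mean = 36.3333


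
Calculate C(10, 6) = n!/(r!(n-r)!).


C(10,6) = 10!/(6! × 4!)
= 3628800/(720 × 24)
= 210

C(10,6) = 210


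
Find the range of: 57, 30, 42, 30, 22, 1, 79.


Max = 79, Min = 1
Range = 79 - 1 = 78

Range = 78


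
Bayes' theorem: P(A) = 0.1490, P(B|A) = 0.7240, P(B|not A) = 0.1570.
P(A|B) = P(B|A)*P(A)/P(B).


P(B) = P(B|A)*P(A) + P(B|A')*P(A')
= 0.7240*0.1490 + 0.1570*0.8510
= 0.107876 + 0.133607 = 0.241483
P(A|B) = 0.107876/0.241483 = 0.4467

P(A|B) = 0.4467


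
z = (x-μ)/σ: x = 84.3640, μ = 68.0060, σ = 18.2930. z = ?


z = (84.3640 - 68.0060)/18.2930
= 16.3580/18.2930
= 0.8942

z = 0.8942


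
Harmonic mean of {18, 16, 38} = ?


Sum of reciprocals = 1/18 + 1/16 + 1/38 = 0.144371
HM = 3/0.144371 = 20.7797

HM = 20.7797


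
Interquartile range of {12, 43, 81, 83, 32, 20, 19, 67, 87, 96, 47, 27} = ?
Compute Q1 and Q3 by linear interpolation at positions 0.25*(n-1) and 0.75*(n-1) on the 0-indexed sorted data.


Sorted: 12, 19, 20, 27, 32, 43, 47, 67, 81, 83, 87, 96
Q1 (25th %ile) = 25.2500
Q3 (75th %ile) = 81.5000
IQR = 81.5000 - 25.2500 = 56.2500

IQR = 56.2500


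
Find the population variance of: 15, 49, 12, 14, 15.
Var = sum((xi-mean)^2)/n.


Mean = 21.0000
Squared deviations: 36.0000, 784.0000, 81.0000, 49.0000, 36.0000
Sum = 986.0000
Variance = 986.0000/5 = 197.2000

Variance = 197.2000


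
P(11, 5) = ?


P(11,5) = 11!/6!
= 39916800/720
= 55440

P(11,5) = 55440


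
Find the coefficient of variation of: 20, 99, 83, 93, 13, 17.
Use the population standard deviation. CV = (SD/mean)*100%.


Mean = 54.1667
SD = 37.8436
CV = (37.8436/54.1667)*100 = 69.8651%

CV = 69.8651%


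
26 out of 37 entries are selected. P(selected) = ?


P = 26/37 = 0.7027

P = 0.7027


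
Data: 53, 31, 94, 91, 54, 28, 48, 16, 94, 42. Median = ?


Sorted: 16, 28, 31, 42, 48, 53, 54, 91, 94, 94
n = 10 (even)
Middle values: 48 and 53
Median = (48+53)/2 = 50.5000

Median = 50.5000
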